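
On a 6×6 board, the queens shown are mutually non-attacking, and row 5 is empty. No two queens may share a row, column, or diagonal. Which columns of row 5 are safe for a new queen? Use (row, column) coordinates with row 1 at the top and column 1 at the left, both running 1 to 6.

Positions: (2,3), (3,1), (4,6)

columns 2, 4

(2,3) attacks row 5 at column 3 and diagonals 6.
(3,1) attacks row 5 at column 1 and diagonals 3.
(4,6) attacks row 5 at column 6 and diagonals 5.
Attacked columns: {1, 3, 5, 6}. Safe: {2, 4}.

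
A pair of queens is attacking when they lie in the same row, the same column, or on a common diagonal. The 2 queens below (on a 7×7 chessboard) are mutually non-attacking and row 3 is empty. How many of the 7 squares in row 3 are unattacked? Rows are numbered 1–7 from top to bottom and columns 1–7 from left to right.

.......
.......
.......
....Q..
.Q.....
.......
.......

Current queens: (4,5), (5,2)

(4,5) attacks row 3 at column 5 and diagonals 4, 6.
(5,2) attacks row 3 at column 2 and diagonals 4.
Attacked columns: {2, 4, 5, 6}. Safe: {1, 3, 7}.

3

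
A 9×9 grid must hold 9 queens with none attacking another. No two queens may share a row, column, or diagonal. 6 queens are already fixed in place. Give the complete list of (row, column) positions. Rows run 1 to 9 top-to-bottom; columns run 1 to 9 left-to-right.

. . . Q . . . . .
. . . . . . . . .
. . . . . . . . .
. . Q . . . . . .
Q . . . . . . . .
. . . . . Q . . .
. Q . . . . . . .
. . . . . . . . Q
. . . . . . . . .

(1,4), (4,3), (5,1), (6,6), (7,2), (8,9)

(1,4) (2,8) (3,5) (4,3) (5,1) (6,6) (7,2) (8,9) (9,7)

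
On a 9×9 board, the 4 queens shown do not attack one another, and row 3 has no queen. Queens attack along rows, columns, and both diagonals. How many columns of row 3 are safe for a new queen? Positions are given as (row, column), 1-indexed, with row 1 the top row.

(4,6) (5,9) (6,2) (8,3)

2

(4,6) attacks row 3 at column 6 and diagonals 5, 7.
(5,9) attacks row 3 at column 9 and diagonals 7.
(6,2) attacks row 3 at column 2 and diagonals 5.
(8,3) attacks row 3 at column 3 and diagonals 8.
Attacked columns: {2, 3, 5, 6, 7, 8, 9}. Safe: {1, 4}.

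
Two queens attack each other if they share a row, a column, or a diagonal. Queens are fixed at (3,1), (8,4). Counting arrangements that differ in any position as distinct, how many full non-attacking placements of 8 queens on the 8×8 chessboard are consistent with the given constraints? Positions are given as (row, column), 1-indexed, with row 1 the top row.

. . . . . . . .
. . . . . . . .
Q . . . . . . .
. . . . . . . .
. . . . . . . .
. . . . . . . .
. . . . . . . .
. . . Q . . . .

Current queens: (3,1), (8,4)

4

Branch on row 1: col 2 → 0; col 5 → 1; col 6 → 1; col 7 → 1; col 8 → 1.
Sum: 0 + 1 + 1 + 1 + 1 = 4.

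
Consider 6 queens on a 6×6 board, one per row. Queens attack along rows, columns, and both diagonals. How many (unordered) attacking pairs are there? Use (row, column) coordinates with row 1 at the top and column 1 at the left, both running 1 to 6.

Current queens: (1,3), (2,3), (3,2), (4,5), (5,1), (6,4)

Same column: (1,3)–(2,3) (column 3).
Same diagonal: (2,3)–(3,2) (|2−3| = |3−2| = 1); (2,3)–(4,5) (|2−4| = |3−5| = 2).
Total attacking pairs: 3.

3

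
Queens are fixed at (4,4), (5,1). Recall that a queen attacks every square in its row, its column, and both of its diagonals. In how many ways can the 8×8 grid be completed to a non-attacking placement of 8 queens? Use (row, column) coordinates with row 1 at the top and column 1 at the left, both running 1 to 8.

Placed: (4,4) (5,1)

4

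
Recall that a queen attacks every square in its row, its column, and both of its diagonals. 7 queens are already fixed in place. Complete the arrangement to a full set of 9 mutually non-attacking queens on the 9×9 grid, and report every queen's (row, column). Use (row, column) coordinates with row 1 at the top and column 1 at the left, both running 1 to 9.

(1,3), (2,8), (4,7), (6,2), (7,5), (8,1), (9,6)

(1,3) (2,8) (3,4) (4,7) (5,9) (6,2) (7,5) (8,1) (9,6)

Row 3: attacked by (1,3)→{1,3,5}; (2,8)→{7,8,9}; (4,7)→{6,7,8}; (6,2)→{2,5}; (7,5)→{1,5,9}; (8,1)→{1,6}; (9,6)→{6}. Safe: 4. Place at column 4.
Row 5: attacked by (1,3)→{3,7}; (2,8)→{5,8}; (3,4)→{2,4,6}; (4,7)→{6,7,8}; (6,2)→{1,2,3}; (7,5)→{3,5,7}; (8,1)→{1,4}; (9,6)→{2,6}. Safe: 9. Place at column 9.
Columns [3, 8, 4, 7, 9, 2, 5, 1, 6], r−c [-2, -6, -1, -3, -4, 4, 2, 7, 3], r+c [4, 10, 7, 11, 14, 8, 12, 9, 15] are all distinct, so no two queens attack.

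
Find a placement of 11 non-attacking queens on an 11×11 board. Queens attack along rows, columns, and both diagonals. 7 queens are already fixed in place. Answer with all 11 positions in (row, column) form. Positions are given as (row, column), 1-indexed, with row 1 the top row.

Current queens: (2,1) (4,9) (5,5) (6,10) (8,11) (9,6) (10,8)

(1,7) (2,1) (3,4) (4,9) (5,5) (6,10) (7,2) (8,11) (9,6) (10,8) (11,3)

Row 1: attacked by (2,1)→{1,2}; (4,9)→{6,9}; (5,5)→{1,5,9}; (6,10)→{5,10}; (8,11)→{4,11}; (9,6)→{6}; (10,8)→{8}. Safe: 3, 7. Place at column 7.
Row 3: attacked by (1,7)→{5,7,9}; (2,1)→{1,2}; (4,9)→{8,9,10}; (5,5)→{3,5,7}; (6,10)→{7,10}; (8,11)→{6,11}; (9,6)→{6}; (10,8)→{1,8}. Safe: 4. Place at column 4.
Row 7: attacked by (1,7)→{1,7}; (2,1)→{1,6}; (3,4)→{4,8}; (4,9)→{6,9}; (5,5)→{3,5,7}; (6,10)→{9,10,11}; (8,11)→{10,11}; (9,6)→{4,6,8}; (10,8)→{5,8,11}. Safe: 2. Place at column 2.
Row 11: attacked by (1,7)→{7}; (2,1)→{1,10}; (3,4)→{4}; (4,9)→{2,9}; (5,5)→{5,11}; (6,10)→{5,10}; (7,2)→{2,6}; (8,11)→{8,11}; (9,6)→{4,6,8}; (10,8)→{7,8,9}. Safe: 3. Place at column 3.
Columns [7, 1, 4, 9, 5, 10, 2, 11, 6, 8, 3], r−c [-6, 1, -1, -5, 0, -4, 5, -3, 3, 2, 8], r+c [8, 3, 7, 13, 10, 16, 9, 19, 15, 18, 14] are all distinct, so no two queens attack.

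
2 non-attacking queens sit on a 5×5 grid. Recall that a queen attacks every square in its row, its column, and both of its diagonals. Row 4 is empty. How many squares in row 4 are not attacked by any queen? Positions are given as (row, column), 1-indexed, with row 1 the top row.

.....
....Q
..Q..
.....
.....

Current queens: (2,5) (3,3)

1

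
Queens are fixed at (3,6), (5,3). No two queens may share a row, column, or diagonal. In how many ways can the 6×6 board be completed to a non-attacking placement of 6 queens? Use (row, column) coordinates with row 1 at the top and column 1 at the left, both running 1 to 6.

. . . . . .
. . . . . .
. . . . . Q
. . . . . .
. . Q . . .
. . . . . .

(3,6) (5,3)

1

Branch on row 1: col 1 → 0; col 2 → 1; col 5 → 0.
Sum: 0 + 1 + 0 = 1.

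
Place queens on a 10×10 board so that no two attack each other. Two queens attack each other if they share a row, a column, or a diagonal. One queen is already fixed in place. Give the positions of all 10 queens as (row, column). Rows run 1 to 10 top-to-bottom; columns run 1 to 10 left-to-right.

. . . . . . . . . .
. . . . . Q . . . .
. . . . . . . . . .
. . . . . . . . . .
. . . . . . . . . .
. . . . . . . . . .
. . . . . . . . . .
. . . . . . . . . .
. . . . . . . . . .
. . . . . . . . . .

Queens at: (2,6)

Row 1: attacked by (2,6)→{5,6,7}. Safe: 1, 2, 3, 4, 8, 9, 10. Place at column 4.
Row 3: attacked by (1,4)→{2,4,6}; (2,6)→{5,6,7}. Safe: 1, 3, 8, 9, 10. Place at column 8.
Row 4: attacked by (1,4)→{1,4,7}; (2,6)→{4,6,8}; (3,8)→{7,8,9}. Safe: 2, 3, 5, 10. Place at column 10.
Row 5: attacked by (1,4)→{4,8}; (2,6)→{3,6,9}; (3,8)→{6,8,10}; (4,10)→{9,10}. Safe: 1, 2, 5, 7. Place at column 2.
Row 6: attacked by (1,4)→{4,9}; (2,6)→{2,6,10}; (3,8)→{5,8}; (4,10)→{8,10}; (5,2)→{1,2,3}. Safe: 7. Place at column 7.
Row 7: attacked by (1,4)→{4,10}; (2,6)→{1,6}; (3,8)→{4,8}; (4,10)→{7,10}; (5,2)→{2,4}; (6,7)→{6,7,8}. Safe: 3, 5, 9. Place at column 9.
Row 8: attacked by (1,4)→{4}; (2,6)→{6}; (3,8)→{3,8}; (4,10)→{6,10}; (5,2)→{2,5}; (6,7)→{5,7,9}; (7,9)→{8,9,10}. Safe: 1. Place at column 1.
Row 9: attacked by (1,4)→{4}; (2,6)→{6}; (3,8)→{2,8}; (4,10)→{5,10}; (5,2)→{2,6}; (6,7)→{4,7,10}; (7,9)→{7,9}; (8,1)→{1,2}. Safe: 3. Place at column 3.
Row 10: attacked by (1,4)→{4}; (2,6)→{6}; (3,8)→{1,8}; (4,10)→{4,10}; (5,2)→{2,7}; (6,7)→{3,7}; (7,9)→{6,9}; (8,1)→{1,3}; (9,3)→{2,3,4}. Safe: 5. Place at column 5.
Columns [4, 6, 8, 10, 2, 7, 9, 1, 3, 5], r−c [-3, -4, -5, -6, 3, -1, -2, 7, 6, 5], r+c [5, 8, 11, 14, 7, 13, 16, 9, 12, 15] are all distinct, so no two queens attack.

(1,4) (2,6) (3,8) (4,10) (5,2) (6,7) (7,9) (8,1) (9,3) (10,5)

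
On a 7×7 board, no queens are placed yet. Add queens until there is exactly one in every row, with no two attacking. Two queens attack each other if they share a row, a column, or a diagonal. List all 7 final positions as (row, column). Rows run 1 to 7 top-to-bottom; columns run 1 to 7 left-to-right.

(1,6) (2,3) (3,7) (4,4) (5,1) (6,5) (7,2)

Row 1: Safe: 1, 2, 3, 4, 5, 6, 7. Place at column 6.
Row 2: attacked by (1,6)→{5,6,7}. Safe: 1, 2, 3, 4. Place at column 3.
Row 3: attacked by (1,6)→{4,6}; (2,3)→{2,3,4}. Safe: 1, 5, 7. Place at column 7.
Row 4: attacked by (1,6)→{3,6}; (2,3)→{1,3,5}; (3,7)→{6,7}. Safe: 2, 4. Place at column 4.
Row 5: attacked by (1,6)→{2,6}; (2,3)→{3,6}; (3,7)→{5,7}; (4,4)→{3,4,5}. Safe: 1. Place at column 1.
Row 6: attacked by (1,6)→{1,6}; (2,3)→{3,7}; (3,7)→{4,7}; (4,4)→{2,4,6}; (5,1)→{1,2}. Safe: 5. Place at column 5.
Row 7: attacked by (1,6)→{6}; (2,3)→{3}; (3,7)→{3,7}; (4,4)→{1,4,7}; (5,1)→{1,3}; (6,5)→{4,5,6}. Safe: 2. Place at column 2.
Columns [6, 3, 7, 4, 1, 5, 2], r−c [-5, -1, -4, 0, 4, 1, 5], r+c [7, 5, 10, 8, 6, 11, 9] are all distinct, so no two queens attack.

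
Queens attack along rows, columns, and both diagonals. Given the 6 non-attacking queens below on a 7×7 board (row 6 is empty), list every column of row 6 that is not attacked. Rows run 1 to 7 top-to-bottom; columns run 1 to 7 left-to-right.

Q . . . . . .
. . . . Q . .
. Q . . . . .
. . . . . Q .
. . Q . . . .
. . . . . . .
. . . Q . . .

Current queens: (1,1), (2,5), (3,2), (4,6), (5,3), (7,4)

(1,1) attacks row 6 at column 1 and diagonals 6.
(2,5) attacks row 6 at column 5 and diagonals 1.
(3,2) attacks row 6 at column 2 and diagonals 5.
(4,6) attacks row 6 at column 6 and diagonals 4.
(5,3) attacks row 6 at column 3 and diagonals 2, 4.
(7,4) attacks row 6 at column 4 and diagonals 3, 5.
Attacked columns: {1, 2, 3, 4, 5, 6}. Safe: {7}.

columns 7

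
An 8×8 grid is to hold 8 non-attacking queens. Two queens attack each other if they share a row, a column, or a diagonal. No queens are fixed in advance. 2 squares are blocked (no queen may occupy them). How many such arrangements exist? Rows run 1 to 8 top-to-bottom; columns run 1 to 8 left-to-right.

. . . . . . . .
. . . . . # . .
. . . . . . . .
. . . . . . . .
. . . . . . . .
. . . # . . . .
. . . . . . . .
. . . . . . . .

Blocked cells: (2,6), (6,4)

Branch on row 1: col 1 → 2; col 2 → 5; col 3 → 6; col 4 → 15; col 5 → 17; col 6 → 14; col 7 → 6; col 8 → 4.
Sum: 2 + 5 + 6 + 15 + 17 + 14 + 6 + 4 = 69.

69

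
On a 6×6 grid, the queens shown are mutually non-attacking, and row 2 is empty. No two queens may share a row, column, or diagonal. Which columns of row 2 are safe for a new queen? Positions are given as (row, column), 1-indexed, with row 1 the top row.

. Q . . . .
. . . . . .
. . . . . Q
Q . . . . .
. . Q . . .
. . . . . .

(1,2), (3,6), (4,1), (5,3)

(1,2) attacks row 2 at column 2 and diagonals 1, 3.
(3,6) attacks row 2 at column 6 and diagonals 5.
(4,1) attacks row 2 at column 1 and diagonals 3.
(5,3) attacks row 2 at column 3 and diagonals 6.
Attacked columns: {1, 2, 3, 5, 6}. Safe: {4}.

columns 4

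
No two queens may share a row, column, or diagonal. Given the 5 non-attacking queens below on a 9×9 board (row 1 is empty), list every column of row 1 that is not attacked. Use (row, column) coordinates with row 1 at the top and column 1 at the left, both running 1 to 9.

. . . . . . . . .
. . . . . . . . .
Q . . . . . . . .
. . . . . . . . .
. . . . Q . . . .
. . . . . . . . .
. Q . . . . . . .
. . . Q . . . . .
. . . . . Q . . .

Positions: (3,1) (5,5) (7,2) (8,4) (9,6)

columns 7

(3,1) attacks row 1 at column 1 and diagonals 3.
(5,5) attacks row 1 at column 5 and diagonals 1, 9.
(7,2) attacks row 1 at column 2 and diagonals 8.
(8,4) attacks row 1 at column 4.
(9,6) attacks row 1 at column 6.
Attacked columns: {1, 2, 3, 4, 5, 6, 8, 9}. Safe: {7}.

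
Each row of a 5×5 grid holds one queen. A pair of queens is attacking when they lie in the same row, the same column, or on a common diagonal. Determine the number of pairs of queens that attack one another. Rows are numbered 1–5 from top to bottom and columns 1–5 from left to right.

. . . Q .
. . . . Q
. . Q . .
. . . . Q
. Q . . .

Same column: (2,5)–(4,5) (column 5).
Same diagonal: (1,4)–(2,5) (|1−2| = |4−5| = 1); (2,5)–(5,2) (|2−5| = |5−2| = 3).
Total attacking pairs: 3.

3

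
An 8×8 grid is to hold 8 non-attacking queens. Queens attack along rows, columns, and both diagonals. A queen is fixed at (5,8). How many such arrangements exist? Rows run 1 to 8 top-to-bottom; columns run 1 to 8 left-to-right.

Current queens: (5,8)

Branch on row 1: col 1 → 1; col 2 → 1; col 3 → 4; col 5 → 5; col 6 → 4; col 7 → 3.
Sum: 1 + 1 + 4 + 5 + 4 + 3 = 18.

18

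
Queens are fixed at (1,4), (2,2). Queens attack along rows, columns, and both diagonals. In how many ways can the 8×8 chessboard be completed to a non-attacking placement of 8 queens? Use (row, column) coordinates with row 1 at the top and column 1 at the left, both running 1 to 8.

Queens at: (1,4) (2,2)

6

Branch on row 3: col 5 → 1; col 7 → 3; col 8 → 2.
Sum: 1 + 3 + 2 = 6.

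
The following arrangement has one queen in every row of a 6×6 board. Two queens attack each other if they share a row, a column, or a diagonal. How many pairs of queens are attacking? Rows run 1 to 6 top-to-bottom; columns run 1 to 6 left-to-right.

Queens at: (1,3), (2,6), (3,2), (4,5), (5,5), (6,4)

2

Same column: (4,5)–(5,5) (column 5).
Same diagonal: (5,5)–(6,4) (|5−6| = |5−4| = 1).
Total attacking pairs: 2.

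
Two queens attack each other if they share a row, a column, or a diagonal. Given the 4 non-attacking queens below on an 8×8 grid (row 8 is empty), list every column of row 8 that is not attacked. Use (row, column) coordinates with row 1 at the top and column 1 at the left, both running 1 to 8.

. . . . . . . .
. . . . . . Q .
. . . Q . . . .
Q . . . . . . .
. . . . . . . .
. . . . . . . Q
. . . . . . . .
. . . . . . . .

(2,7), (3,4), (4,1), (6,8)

columns 2, 3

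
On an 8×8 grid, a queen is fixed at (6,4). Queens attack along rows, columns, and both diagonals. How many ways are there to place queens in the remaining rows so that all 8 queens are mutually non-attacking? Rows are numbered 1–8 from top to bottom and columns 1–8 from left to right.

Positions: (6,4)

Branch on row 1: col 1 → 2; col 2 → 2; col 3 → 3; col 5 → 1; col 6 → 2; col 7 → 2; col 8 → 0.
Sum: 2 + 2 + 3 + 1 + 2 + 2 + 0 = 12.

12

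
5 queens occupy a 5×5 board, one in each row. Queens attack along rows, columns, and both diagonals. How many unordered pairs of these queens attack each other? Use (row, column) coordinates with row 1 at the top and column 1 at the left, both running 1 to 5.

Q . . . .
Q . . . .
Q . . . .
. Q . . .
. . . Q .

5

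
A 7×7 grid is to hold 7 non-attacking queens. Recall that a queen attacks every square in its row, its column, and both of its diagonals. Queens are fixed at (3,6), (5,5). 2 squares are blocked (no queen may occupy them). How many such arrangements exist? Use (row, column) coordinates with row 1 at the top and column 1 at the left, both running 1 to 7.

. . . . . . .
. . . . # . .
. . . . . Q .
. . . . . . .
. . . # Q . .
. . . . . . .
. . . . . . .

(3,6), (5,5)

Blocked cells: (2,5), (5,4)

Branch on row 1: col 2 → 0; col 3 → 1; col 7 → 1.
Sum: 0 + 1 + 1 = 2.

2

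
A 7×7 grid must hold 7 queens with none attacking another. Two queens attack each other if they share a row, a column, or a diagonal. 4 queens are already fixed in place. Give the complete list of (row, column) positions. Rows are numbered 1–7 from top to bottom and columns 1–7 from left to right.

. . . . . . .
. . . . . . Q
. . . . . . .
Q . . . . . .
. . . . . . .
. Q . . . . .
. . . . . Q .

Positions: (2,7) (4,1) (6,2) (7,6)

Row 1: attacked by (2,7)→{6,7}; (4,1)→{1,4}; (6,2)→{2,7}; (7,6)→{6}. Safe: 3, 5. Place at column 3.
Row 3: attacked by (1,3)→{1,3,5}; (2,7)→{6,7}; (4,1)→{1,2}; (6,2)→{2,5}; (7,6)→{2,6}. Safe: 4. Place at column 4.
Row 5: attacked by (1,3)→{3,7}; (2,7)→{4,7}; (3,4)→{2,4,6}; (4,1)→{1,2}; (6,2)→{1,2,3}; (7,6)→{4,6}. Safe: 5. Place at column 5.
Columns [3, 7, 4, 1, 5, 2, 6], r−c [-2, -5, -1, 3, 0, 4, 1], r+c [4, 9, 7, 5, 10, 8, 13] are all distinct, so no two queens attack.

(1,3) (2,7) (3,4) (4,1) (5,5) (6,2) (7,6)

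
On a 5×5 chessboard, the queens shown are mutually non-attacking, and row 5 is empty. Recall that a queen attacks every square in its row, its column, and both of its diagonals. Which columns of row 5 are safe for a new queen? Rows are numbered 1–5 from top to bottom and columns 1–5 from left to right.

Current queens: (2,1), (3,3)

(2,1) attacks row 5 at column 1 and diagonals 4.
(3,3) attacks row 5 at column 3 and diagonals 1, 5.
Attacked columns: {1, 3, 4, 5}. Safe: {2}.

columns 2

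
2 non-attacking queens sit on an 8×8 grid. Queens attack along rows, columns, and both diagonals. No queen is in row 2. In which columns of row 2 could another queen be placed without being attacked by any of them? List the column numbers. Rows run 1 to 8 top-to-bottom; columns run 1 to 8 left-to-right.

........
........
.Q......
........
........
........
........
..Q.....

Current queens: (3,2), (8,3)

columns 4, 5, 6, 7, 8

(3,2) attacks row 2 at column 2 and diagonals 1, 3.
(8,3) attacks row 2 at column 3.
Attacked columns: {1, 2, 3}. Safe: {4, 5, 6, 7, 8}.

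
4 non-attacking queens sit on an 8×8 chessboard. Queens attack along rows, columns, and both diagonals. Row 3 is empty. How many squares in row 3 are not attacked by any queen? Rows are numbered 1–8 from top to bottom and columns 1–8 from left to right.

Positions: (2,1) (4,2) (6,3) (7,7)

3

(2,1) attacks row 3 at column 1 and diagonals 2.
(4,2) attacks row 3 at column 2 and diagonals 1, 3.
(6,3) attacks row 3 at column 3 and diagonals 6.
(7,7) attacks row 3 at column 7 and diagonals 3.
Attacked columns: {1, 2, 3, 6, 7}. Safe: {4, 5, 8}.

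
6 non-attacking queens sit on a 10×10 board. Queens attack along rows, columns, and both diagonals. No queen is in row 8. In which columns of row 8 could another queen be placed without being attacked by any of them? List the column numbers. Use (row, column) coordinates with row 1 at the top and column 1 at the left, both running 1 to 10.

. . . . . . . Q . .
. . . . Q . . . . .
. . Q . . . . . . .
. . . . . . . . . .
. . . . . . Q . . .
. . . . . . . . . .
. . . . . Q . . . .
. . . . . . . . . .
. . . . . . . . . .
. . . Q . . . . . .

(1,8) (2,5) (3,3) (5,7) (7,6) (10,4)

columns 9

(1,8) attacks row 8 at column 8 and diagonals 1.
(2,5) attacks row 8 at column 5.
(3,3) attacks row 8 at column 3 and diagonals 8.
(5,7) attacks row 8 at column 7 and diagonals 4, 10.
(7,6) attacks row 8 at column 6 and diagonals 5, 7.
(10,4) attacks row 8 at column 4 and diagonals 2, 6.
Attacked columns: {1, 2, 3, 4, 5, 6, 7, 8, 10}. Safe: {9}.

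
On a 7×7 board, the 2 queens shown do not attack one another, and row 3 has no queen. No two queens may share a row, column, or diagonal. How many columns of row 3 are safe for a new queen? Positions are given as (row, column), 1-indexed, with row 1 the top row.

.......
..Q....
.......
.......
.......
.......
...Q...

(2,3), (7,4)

4

(2,3) attacks row 3 at column 3 and diagonals 2, 4.
(7,4) attacks row 3 at column 4.
Attacked columns: {2, 3, 4}. Safe: {1, 5, 6, 7}.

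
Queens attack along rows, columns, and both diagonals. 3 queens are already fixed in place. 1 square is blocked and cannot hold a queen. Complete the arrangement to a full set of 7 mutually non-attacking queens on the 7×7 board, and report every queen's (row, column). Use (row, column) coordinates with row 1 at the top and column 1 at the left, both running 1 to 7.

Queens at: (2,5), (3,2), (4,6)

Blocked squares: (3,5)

Row 1: attacked by (2,5)→{4,5,6}; (3,2)→{2,4}; (4,6)→{3,6}. Safe: 1, 7. Place at column 1.
Row 5: attacked by (1,1)→{1,5}; (2,5)→{2,5}; (3,2)→{2,4}; (4,6)→{5,6,7}. Safe: 3. Place at column 3.
Row 6: attacked by (1,1)→{1,6}; (2,5)→{1,5}; (3,2)→{2,5}; (4,6)→{4,6}; (5,3)→{2,3,4}. Safe: 7. Place at column 7.
Row 7: attacked by (1,1)→{1,7}; (2,5)→{5}; (3,2)→{2,6}; (4,6)→{3,6}; (5,3)→{1,3,5}; (6,7)→{6,7}. Safe: 4. Place at column 4.
Columns [1, 5, 2, 6, 3, 7, 4], r−c [0, -3, 1, -2, 2, -1, 3], r+c [2, 7, 5, 10, 8, 13, 11] are all distinct, so no two queens attack.

(1,1) (2,5) (3,2) (4,6) (5,3) (6,7) (7,4)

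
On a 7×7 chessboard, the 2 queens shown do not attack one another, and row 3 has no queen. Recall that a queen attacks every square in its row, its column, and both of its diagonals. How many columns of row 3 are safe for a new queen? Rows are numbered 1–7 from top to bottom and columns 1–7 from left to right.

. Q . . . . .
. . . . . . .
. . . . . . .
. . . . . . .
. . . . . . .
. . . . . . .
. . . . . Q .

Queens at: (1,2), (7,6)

(1,2) attacks row 3 at column 2 and diagonals 4.
(7,6) attacks row 3 at column 6 and diagonals 2.
Attacked columns: {2, 4, 6}. Safe: {1, 3, 5, 7}.

4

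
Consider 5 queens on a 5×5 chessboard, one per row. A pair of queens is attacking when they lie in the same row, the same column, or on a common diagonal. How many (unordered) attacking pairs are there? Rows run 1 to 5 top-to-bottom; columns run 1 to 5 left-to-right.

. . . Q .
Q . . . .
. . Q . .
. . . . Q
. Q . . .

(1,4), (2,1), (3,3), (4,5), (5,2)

0

All columns are distinct and no two queens satisfy |Δrow| = |Δcol|, so no pair attacks.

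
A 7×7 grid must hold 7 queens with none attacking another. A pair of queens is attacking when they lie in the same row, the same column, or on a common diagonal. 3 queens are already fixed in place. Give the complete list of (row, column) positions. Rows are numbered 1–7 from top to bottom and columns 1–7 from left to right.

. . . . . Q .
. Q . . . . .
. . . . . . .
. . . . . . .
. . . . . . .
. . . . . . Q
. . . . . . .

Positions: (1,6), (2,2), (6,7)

(1,6) (2,2) (3,5) (4,1) (5,4) (6,7) (7,3)

Row 3: attacked by (1,6)→{4,6}; (2,2)→{1,2,3}; (6,7)→{4,7}. Safe: 5. Place at column 5.
Row 4: attacked by (1,6)→{3,6}; (2,2)→{2,4}; (3,5)→{4,5,6}; (6,7)→{5,7}. Safe: 1. Place at column 1.
Row 5: attacked by (1,6)→{2,6}; (2,2)→{2,5}; (3,5)→{3,5,7}; (4,1)→{1,2}; (6,7)→{6,7}. Safe: 4. Place at column 4.
Row 7: attacked by (1,6)→{6}; (2,2)→{2,7}; (3,5)→{1,5}; (4,1)→{1,4}; (5,4)→{2,4,6}; (6,7)→{6,7}. Safe: 3. Place at column 3.
Columns [6, 2, 5, 1, 4, 7, 3], r−c [-5, 0, -2, 3, 1, -1, 4], r+c [7, 4, 8, 5, 9, 13, 10] are all distinct, so no two queens attack.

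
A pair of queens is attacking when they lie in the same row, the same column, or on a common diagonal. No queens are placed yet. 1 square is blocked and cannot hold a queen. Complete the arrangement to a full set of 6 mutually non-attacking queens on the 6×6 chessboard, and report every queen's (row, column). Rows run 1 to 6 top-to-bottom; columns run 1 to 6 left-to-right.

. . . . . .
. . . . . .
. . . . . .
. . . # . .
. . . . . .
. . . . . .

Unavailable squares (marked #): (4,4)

(1,4) (2,1) (3,5) (4,2) (5,6) (6,3)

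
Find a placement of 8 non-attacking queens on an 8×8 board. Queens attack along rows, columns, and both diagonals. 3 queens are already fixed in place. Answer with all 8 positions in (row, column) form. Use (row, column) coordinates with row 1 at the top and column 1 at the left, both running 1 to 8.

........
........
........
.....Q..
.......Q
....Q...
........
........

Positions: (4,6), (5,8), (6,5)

(1,7) (2,3) (3,1) (4,6) (5,8) (6,5) (7,2) (8,4)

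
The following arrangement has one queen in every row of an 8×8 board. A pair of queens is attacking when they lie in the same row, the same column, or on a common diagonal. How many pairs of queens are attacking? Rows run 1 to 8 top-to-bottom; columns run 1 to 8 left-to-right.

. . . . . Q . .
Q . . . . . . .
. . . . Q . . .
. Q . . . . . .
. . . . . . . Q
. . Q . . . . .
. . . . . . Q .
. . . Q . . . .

0

All columns are distinct and no two queens satisfy |Δrow| = |Δcol|, so no pair attacks.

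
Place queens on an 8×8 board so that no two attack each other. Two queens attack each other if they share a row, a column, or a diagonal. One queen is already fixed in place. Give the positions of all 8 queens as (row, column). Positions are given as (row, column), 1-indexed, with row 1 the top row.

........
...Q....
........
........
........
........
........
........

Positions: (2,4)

Row 1: attacked by (2,4)→{3,4,5}. Safe: 1, 2, 6, 7, 8. Place at column 7.
Row 3: attacked by (1,7)→{5,7}; (2,4)→{3,4,5}. Safe: 1, 2, 6, 8. Place at column 2.
Row 4: attacked by (1,7)→{4,7}; (2,4)→{2,4,6}; (3,2)→{1,2,3}. Safe: 5, 8. Place at column 5.
Row 5: attacked by (1,7)→{3,7}; (2,4)→{1,4,7}; (3,2)→{2,4}; (4,5)→{4,5,6}. Safe: 8. Place at column 8.
Row 6: attacked by (1,7)→{2,7}; (2,4)→{4,8}; (3,2)→{2,5}; (4,5)→{3,5,7}; (5,8)→{7,8}. Safe: 1, 6. Place at column 1.
Row 7: attacked by (1,7)→{1,7}; (2,4)→{4}; (3,2)→{2,6}; (4,5)→{2,5,8}; (5,8)→{6,8}; (6,1)→{1,2}. Safe: 3. Place at column 3.
Row 8: attacked by (1,7)→{7}; (2,4)→{4}; (3,2)→{2,7}; (4,5)→{1,5}; (5,8)→{5,8}; (6,1)→{1,3}; (7,3)→{2,3,4}. Safe: 6. Place at column 6.
Columns [7, 4, 2, 5, 8, 1, 3, 6], r−c [-6, -2, 1, -1, -3, 5, 4, 2], r+c [8, 6, 5, 9, 13, 7, 10, 14] are all distinct, so no two queens attack.

(1,7) (2,4) (3,2) (4,5) (5,8) (6,1) (7,3) (8,6)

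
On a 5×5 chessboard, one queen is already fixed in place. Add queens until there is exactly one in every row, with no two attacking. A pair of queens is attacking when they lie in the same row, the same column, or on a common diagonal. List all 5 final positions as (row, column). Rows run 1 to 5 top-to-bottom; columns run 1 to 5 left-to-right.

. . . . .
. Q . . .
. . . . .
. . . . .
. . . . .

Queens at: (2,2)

(1,4) (2,2) (3,5) (4,3) (5,1)

Row 1: attacked by (2,2)→{1,2,3}. Safe: 4, 5. Place at column 4.
Row 3: attacked by (1,4)→{2,4}; (2,2)→{1,2,3}. Safe: 5. Place at column 5.
Row 4: attacked by (1,4)→{1,4}; (2,2)→{2,4}; (3,5)→{4,5}. Safe: 3. Place at column 3.
Row 5: attacked by (1,4)→{4}; (2,2)→{2,5}; (3,5)→{3,5}; (4,3)→{2,3,4}. Safe: 1. Place at column 1.
Columns [4, 2, 5, 3, 1], r−c [-3, 0, -2, 1, 4], r+c [5, 4, 8, 7, 6] are all distinct, so no two queens attack.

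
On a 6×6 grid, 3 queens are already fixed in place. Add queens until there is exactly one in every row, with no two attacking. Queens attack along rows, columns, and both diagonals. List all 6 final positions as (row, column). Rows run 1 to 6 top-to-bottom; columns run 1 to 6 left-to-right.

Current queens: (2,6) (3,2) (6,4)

Row 1: attacked by (2,6)→{5,6}; (3,2)→{2,4}; (6,4)→{4}. Safe: 1, 3. Place at column 3.
Row 4: attacked by (1,3)→{3,6}; (2,6)→{4,6}; (3,2)→{1,2,3}; (6,4)→{2,4,6}. Safe: 5. Place at column 5.
Row 5: attacked by (1,3)→{3}; (2,6)→{3,6}; (3,2)→{2,4}; (4,5)→{4,5,6}; (6,4)→{3,4,5}. Safe: 1. Place at column 1.
Columns [3, 6, 2, 5, 1, 4], r−c [-2, -4, 1, -1, 4, 2], r+c [4, 8, 5, 9, 6, 10] are all distinct, so no two queens attack.

(1,3) (2,6) (3,2) (4,5) (5,1) (6,4)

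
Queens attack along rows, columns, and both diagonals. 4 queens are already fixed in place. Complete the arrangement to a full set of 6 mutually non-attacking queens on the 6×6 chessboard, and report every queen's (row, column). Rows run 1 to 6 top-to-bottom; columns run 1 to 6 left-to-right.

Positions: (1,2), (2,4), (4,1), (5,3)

(1,2) (2,4) (3,6) (4,1) (5,3) (6,5)

Row 3: attacked by (1,2)→{2,4}; (2,4)→{3,4,5}; (4,1)→{1,2}; (5,3)→{1,3,5}. Safe: 6. Place at column 6.
Row 6: attacked by (1,2)→{2}; (2,4)→{4}; (3,6)→{3,6}; (4,1)→{1,3}; (5,3)→{2,3,4}. Safe: 5. Place at column 5.
Columns [2, 4, 6, 1, 3, 5], r−c [-1, -2, -3, 3, 2, 1], r+c [3, 6, 9, 5, 8, 11] are all distinct, so no two queens attack.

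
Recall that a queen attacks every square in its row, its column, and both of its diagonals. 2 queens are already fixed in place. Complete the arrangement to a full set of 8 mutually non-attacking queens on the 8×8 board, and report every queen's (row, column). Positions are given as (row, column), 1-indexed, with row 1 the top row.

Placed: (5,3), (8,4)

Row 1: attacked by (5,3)→{3,7}; (8,4)→{4}. Safe: 1, 2, 5, 6, 8. Place at column 5.
Row 2: attacked by (1,5)→{4,5,6}; (5,3)→{3,6}; (8,4)→{4}. Safe: 1, 2, 7, 8. Place at column 1.
Row 3: attacked by (1,5)→{3,5,7}; (2,1)→{1,2}; (5,3)→{1,3,5}; (8,4)→{4}. Safe: 6, 8. Place at column 8.
Row 4: attacked by (1,5)→{2,5,8}; (2,1)→{1,3}; (3,8)→{7,8}; (5,3)→{2,3,4}; (8,4)→{4,8}. Safe: 6. Place at column 6.
Row 6: attacked by (1,5)→{5}; (2,1)→{1,5}; (3,8)→{5,8}; (4,6)→{4,6,8}; (5,3)→{2,3,4}; (8,4)→{2,4,6}. Safe: 7. Place at column 7.
Row 7: attacked by (1,5)→{5}; (2,1)→{1,6}; (3,8)→{4,8}; (4,6)→{3,6}; (5,3)→{1,3,5}; (6,7)→{6,7,8}; (8,4)→{3,4,5}. Safe: 2. Place at column 2.
Columns [5, 1, 8, 6, 3, 7, 2, 4], r−c [-4, 1, -5, -2, 2, -1, 5, 4], r+c [6, 3, 11, 10, 8, 13, 9, 12] are all distinct, so no two queens attack.

(1,5) (2,1) (3,8) (4,6) (5,3) (6,7) (7,2) (8,4)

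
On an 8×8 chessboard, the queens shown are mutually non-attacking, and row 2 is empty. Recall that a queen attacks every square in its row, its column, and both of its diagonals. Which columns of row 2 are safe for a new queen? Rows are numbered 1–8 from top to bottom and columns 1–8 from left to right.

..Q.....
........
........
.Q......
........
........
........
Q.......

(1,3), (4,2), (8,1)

(1,3) attacks row 2 at column 3 and diagonals 2, 4.
(4,2) attacks row 2 at column 2 and diagonals 4.
(8,1) attacks row 2 at column 1 and diagonals 7.
Attacked columns: {1, 2, 3, 4, 7}. Safe: {5, 6, 8}.

columns 5, 6, 8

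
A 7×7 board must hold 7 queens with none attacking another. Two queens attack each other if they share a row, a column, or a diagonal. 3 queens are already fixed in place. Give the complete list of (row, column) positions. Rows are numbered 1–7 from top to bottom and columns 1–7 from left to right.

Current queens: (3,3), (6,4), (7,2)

Row 1: attacked by (3,3)→{1,3,5}; (6,4)→{4}; (7,2)→{2}. Safe: 6, 7. Place at column 7.
Row 2: attacked by (1,7)→{6,7}; (3,3)→{2,3,4}; (6,4)→{4}; (7,2)→{2,7}. Safe: 1, 5. Place at column 5.
Row 4: attacked by (1,7)→{4,7}; (2,5)→{3,5,7}; (3,3)→{2,3,4}; (6,4)→{2,4,6}; (7,2)→{2,5}. Safe: 1. Place at column 1.
Row 5: attacked by (1,7)→{3,7}; (2,5)→{2,5}; (3,3)→{1,3,5}; (4,1)→{1,2}; (6,4)→{3,4,5}; (7,2)→{2,4}. Safe: 6. Place at column 6.
Columns [7, 5, 3, 1, 6, 4, 2], r−c [-6, -3, 0, 3, -1, 2, 5], r+c [8, 7, 6, 5, 11, 10, 9] are all distinct, so no two queens attack.

(1,7) (2,5) (3,3) (4,1) (5,6) (6,4) (7,2)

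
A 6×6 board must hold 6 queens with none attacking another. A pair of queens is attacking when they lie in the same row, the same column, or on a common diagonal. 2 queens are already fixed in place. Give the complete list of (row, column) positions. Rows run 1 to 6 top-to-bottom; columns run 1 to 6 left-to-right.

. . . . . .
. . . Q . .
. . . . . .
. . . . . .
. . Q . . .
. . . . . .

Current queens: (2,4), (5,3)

Row 1: attacked by (2,4)→{3,4,5}; (5,3)→{3}. Safe: 1, 2, 6. Place at column 2.
Row 3: attacked by (1,2)→{2,4}; (2,4)→{3,4,5}; (5,3)→{1,3,5}. Safe: 6. Place at column 6.
Row 4: attacked by (1,2)→{2,5}; (2,4)→{2,4,6}; (3,6)→{5,6}; (5,3)→{2,3,4}. Safe: 1. Place at column 1.
Row 6: attacked by (1,2)→{2}; (2,4)→{4}; (3,6)→{3,6}; (4,1)→{1,3}; (5,3)→{2,3,4}. Safe: 5. Place at column 5.
Columns [2, 4, 6, 1, 3, 5], r−c [-1, -2, -3, 3, 2, 1], r+c [3, 6, 9, 5, 8, 11] are all distinct, so no two queens attack.

(1,2) (2,4) (3,6) (4,1) (5,3) (6,5)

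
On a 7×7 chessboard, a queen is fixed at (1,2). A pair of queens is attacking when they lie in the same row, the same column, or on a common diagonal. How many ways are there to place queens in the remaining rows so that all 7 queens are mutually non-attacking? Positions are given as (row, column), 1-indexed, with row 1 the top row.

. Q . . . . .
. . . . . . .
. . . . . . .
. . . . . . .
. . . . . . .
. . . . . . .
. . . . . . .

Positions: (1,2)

7

Branch on row 2: col 4 → 2; col 5 → 3; col 6 → 1; col 7 → 1.
Sum: 2 + 3 + 1 + 1 = 7.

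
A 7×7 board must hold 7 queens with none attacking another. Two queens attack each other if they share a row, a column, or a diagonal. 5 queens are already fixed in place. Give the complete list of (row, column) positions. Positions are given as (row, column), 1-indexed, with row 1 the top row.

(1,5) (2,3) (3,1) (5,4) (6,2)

(1,5) (2,3) (3,1) (4,6) (5,4) (6,2) (7,7)

Row 4: attacked by (1,5)→{2,5}; (2,3)→{1,3,5}; (3,1)→{1,2}; (5,4)→{3,4,5}; (6,2)→{2,4}. Safe: 6, 7. Place at column 6.
Row 7: attacked by (1,5)→{5}; (2,3)→{3}; (3,1)→{1,5}; (4,6)→{3,6}; (5,4)→{2,4,6}; (6,2)→{1,2,3}. Safe: 7. Place at column 7.
Columns [5, 3, 1, 6, 4, 2, 7], r−c [-4, -1, 2, -2, 1, 4, 0], r+c [6, 5, 4, 10, 9, 8, 14] are all distinct, so no two queens attack.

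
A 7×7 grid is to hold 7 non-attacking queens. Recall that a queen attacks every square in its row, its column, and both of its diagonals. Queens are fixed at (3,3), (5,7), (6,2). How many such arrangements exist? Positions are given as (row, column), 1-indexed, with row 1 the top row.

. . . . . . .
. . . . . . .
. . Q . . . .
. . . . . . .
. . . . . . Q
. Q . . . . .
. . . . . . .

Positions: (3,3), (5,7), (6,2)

1

Branch on row 1: col 4 → 0; col 6 → 1.
Sum: 0 + 1 = 1.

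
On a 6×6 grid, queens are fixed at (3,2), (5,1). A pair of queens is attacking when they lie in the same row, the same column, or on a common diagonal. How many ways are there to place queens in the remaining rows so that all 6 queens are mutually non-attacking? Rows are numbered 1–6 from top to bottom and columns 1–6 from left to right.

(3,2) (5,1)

1

Branch on row 1: col 3 → 1; col 6 → 0.
Sum: 1 + 0 = 1.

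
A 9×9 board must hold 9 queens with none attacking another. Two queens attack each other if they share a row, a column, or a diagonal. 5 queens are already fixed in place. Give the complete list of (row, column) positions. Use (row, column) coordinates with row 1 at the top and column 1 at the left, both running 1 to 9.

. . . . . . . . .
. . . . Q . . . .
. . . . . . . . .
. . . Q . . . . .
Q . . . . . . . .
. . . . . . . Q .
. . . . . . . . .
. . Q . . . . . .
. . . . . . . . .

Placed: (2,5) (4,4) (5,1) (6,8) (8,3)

(1,2) (2,5) (3,9) (4,4) (5,1) (6,8) (7,6) (8,3) (9,7)

Row 1: attacked by (2,5)→{4,5,6}; (4,4)→{1,4,7}; (5,1)→{1,5}; (6,8)→{3,8}; (8,3)→{3}. Safe: 2, 9. Place at column 2.
Row 3: attacked by (1,2)→{2,4}; (2,5)→{4,5,6}; (4,4)→{3,4,5}; (5,1)→{1,3}; (6,8)→{5,8}; (8,3)→{3,8}. Safe: 7, 9. Place at column 9.
Row 7: attacked by (1,2)→{2,8}; (2,5)→{5}; (3,9)→{5,9}; (4,4)→{1,4,7}; (5,1)→{1,3}; (6,8)→{7,8,9}; (8,3)→{2,3,4}. Safe: 6. Place at column 6.
Row 9: attacked by (1,2)→{2}; (2,5)→{5}; (3,9)→{3,9}; (4,4)→{4,9}; (5,1)→{1,5}; (6,8)→{5,8}; (7,6)→{4,6,8}; (8,3)→{2,3,4}. Safe: 7. Place at column 7.
Columns [2, 5, 9, 4, 1, 8, 6, 3, 7], r−c [-1, -3, -6, 0, 4, -2, 1, 5, 2], r+c [3, 7, 12, 8, 6, 14, 13, 11, 16] are all distinct, so no two queens attack.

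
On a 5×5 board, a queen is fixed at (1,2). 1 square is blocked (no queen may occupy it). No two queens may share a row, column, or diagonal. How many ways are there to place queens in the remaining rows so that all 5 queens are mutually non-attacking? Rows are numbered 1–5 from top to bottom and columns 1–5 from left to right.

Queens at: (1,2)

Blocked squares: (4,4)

2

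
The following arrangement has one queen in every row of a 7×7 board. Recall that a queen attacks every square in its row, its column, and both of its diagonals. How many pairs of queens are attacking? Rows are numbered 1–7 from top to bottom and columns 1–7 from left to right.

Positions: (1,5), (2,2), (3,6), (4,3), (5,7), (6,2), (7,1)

Same column: (2,2)–(6,2) (column 2).
Same diagonal: (6,2)–(7,1) (|6−7| = |2−1| = 1).
Total attacking pairs: 2.

2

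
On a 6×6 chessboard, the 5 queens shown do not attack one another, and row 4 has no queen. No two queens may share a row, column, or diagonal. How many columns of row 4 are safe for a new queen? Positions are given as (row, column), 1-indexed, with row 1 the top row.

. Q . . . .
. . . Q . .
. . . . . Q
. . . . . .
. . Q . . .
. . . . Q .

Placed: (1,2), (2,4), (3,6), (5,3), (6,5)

(1,2) attacks row 4 at column 2 and diagonals 5.
(2,4) attacks row 4 at column 4 and diagonals 2, 6.
(3,6) attacks row 4 at column 6 and diagonals 5.
(5,3) attacks row 4 at column 3 and diagonals 2, 4.
(6,5) attacks row 4 at column 5 and diagonals 3.
Attacked columns: {2, 3, 4, 5, 6}. Safe: {1}.

1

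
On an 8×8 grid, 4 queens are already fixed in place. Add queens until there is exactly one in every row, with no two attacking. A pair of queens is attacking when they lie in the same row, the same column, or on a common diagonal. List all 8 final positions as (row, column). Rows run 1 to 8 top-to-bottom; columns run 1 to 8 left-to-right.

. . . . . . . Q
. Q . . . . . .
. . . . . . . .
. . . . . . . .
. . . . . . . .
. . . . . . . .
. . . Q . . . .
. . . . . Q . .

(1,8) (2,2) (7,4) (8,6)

Row 3: attacked by (1,8)→{6,8}; (2,2)→{1,2,3}; (7,4)→{4,8}; (8,6)→{1,6}. Safe: 5, 7. Place at column 5.
Row 4: attacked by (1,8)→{5,8}; (2,2)→{2,4}; (3,5)→{4,5,6}; (7,4)→{1,4,7}; (8,6)→{2,6}. Safe: 3. Place at column 3.
Row 5: attacked by (1,8)→{4,8}; (2,2)→{2,5}; (3,5)→{3,5,7}; (4,3)→{2,3,4}; (7,4)→{2,4,6}; (8,6)→{3,6}. Safe: 1. Place at column 1.
Row 6: attacked by (1,8)→{3,8}; (2,2)→{2,6}; (3,5)→{2,5,8}; (4,3)→{1,3,5}; (5,1)→{1,2}; (7,4)→{3,4,5}; (8,6)→{4,6,8}. Safe: 7. Place at column 7.
Columns [8, 2, 5, 3, 1, 7, 4, 6], r−c [-7, 0, -2, 1, 4, -1, 3, 2], r+c [9, 4, 8, 7, 6, 13, 11, 14] are all distinct, so no two queens attack.

(1,8) (2,2) (3,5) (4,3) (5,1) (6,7) (7,4) (8,6)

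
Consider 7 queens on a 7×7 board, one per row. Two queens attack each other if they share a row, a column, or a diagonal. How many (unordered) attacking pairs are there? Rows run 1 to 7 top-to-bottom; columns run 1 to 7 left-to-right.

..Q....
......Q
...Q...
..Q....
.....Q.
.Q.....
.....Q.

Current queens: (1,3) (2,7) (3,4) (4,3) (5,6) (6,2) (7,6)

Same column: (1,3)–(4,3) (column 3); (5,6)–(7,6) (column 6).
Same diagonal: (3,4)–(4,3) (|3−4| = |4−3| = 1); (3,4)–(5,6) (|3−5| = |4−6| = 2); (4,3)–(7,6) (|4−7| = |3−6| = 3).
Total attacking pairs: 5.

5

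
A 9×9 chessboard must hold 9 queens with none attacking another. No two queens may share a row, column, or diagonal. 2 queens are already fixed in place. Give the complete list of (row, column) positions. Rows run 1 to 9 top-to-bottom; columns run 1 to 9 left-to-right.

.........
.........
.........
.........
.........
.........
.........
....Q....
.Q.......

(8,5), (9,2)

(1,8) (2,1) (3,4) (4,6) (5,3) (6,9) (7,7) (8,5) (9,2)

Row 1: attacked by (8,5)→{5}; (9,2)→{2}. Safe: 1, 3, 4, 6, 7, 8, 9. Place at column 8.
Row 2: attacked by (1,8)→{7,8,9}; (8,5)→{5}; (9,2)→{2,9}. Safe: 1, 3, 4, 6. Place at column 1.
Row 3: attacked by (1,8)→{6,8}; (2,1)→{1,2}; (8,5)→{5}; (9,2)→{2,8}. Safe: 3, 4, 7, 9. Place at column 4.
Row 4: attacked by (1,8)→{5,8}; (2,1)→{1,3}; (3,4)→{3,4,5}; (8,5)→{1,5,9}; (9,2)→{2,7}. Safe: 6. Place at column 6.
Row 5: attacked by (1,8)→{4,8}; (2,1)→{1,4}; (3,4)→{2,4,6}; (4,6)→{5,6,7}; (8,5)→{2,5,8}; (9,2)→{2,6}. Safe: 3, 9. Place at column 3.
Row 6: attacked by (1,8)→{3,8}; (2,1)→{1,5}; (3,4)→{1,4,7}; (4,6)→{4,6,8}; (5,3)→{2,3,4}; (8,5)→{3,5,7}; (9,2)→{2,5}. Safe: 9. Place at column 9.
Row 7: attacked by (1,8)→{2,8}; (2,1)→{1,6}; (3,4)→{4,8}; (4,6)→{3,6,9}; (5,3)→{1,3,5}; (6,9)→{8,9}; (8,5)→{4,5,6}; (9,2)→{2,4}. Safe: 7. Place at column 7.
Columns [8, 1, 4, 6, 3, 9, 7, 5, 2], r−c [-7, 1, -1, -2, 2, -3, 0, 3, 7], r+c [9, 3, 7, 10, 8, 15, 14, 13, 11] are all distinct, so no two queens attack.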